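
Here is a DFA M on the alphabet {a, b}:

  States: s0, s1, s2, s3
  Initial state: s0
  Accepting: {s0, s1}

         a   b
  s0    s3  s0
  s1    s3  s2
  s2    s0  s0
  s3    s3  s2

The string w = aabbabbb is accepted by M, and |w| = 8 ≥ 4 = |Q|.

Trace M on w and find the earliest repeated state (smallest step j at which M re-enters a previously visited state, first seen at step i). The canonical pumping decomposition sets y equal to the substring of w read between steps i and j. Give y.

Run of M on w = a a b b a b b b:
  step 0: s0  (start)
  step 1: s3  (read a: s0→s3)
  step 2: s3  (read a: s3→s3)   ← first repeat (s3 seen earlier)
  step 3: s2  (read b: s3→s2)
  step 4: s0  (read b: s2→s0)
  step 5: s3  (read a: s0→s3)
  step 6: s2  (read b: s3→s2)
  step 7: s0  (read b: s2→s0)
  step 8: s0  (read b: s0→s0)

So i = 1, j = 2, giving x = w[0:1] = a, y = w[1:2] = a, z = w[2:8] = bbabbb.
Check: |xy| = 2 ≤ 4 and |y| = 1 ≥ 1. Reading y takes M from s3 back to s3, so every xyⁱz is accepted.

a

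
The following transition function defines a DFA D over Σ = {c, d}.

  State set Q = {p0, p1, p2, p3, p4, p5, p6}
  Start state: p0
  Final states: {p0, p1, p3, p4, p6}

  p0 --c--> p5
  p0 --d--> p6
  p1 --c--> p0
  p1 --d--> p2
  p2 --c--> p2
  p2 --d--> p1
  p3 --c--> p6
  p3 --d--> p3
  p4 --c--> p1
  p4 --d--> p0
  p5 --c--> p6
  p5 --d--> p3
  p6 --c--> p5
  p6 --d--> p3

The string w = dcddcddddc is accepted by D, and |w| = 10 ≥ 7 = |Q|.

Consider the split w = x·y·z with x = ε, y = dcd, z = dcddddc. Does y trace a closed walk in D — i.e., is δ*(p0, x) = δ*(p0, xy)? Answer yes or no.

State sequence: p0 -d-> p6 -c-> p5 -d-> p3

After x (step 0): p0. After xy (step 3): p3.
They differ (p0 ≠ p3), so y is not a cycle from the state after x; this split is not the one the pumping-lemma construction produces, and pumping y need not keep the string in L(D).

no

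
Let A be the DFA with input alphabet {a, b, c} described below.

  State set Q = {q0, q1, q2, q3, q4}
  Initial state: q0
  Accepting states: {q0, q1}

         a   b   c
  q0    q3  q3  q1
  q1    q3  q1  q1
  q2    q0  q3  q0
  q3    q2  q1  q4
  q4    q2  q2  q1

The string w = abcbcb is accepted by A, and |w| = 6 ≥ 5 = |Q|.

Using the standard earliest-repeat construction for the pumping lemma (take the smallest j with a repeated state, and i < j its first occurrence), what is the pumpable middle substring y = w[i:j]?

Run of A on w = a b c b c b:
  step 0: q0  (start)
  step 1: q3  (read a: q0→q3)
  step 2: q1  (read b: q3→q1)
  step 3: q1  (read c: q1→q1)   ← first repeat (q1 seen earlier)
  step 4: q1  (read b: q1→q1)
  step 5: q1  (read c: q1→q1)
  step 6: q1  (read b: q1→q1)

So i = 2, j = 3, giving x = w[0:2] = ab, y = w[2:3] = c, z = w[3:6] = bcb.
Check: |xy| = 3 ≤ 5 and |y| = 1 ≥ 1. Reading y takes A from q1 back to q1, so every xyⁱz is accepted.

c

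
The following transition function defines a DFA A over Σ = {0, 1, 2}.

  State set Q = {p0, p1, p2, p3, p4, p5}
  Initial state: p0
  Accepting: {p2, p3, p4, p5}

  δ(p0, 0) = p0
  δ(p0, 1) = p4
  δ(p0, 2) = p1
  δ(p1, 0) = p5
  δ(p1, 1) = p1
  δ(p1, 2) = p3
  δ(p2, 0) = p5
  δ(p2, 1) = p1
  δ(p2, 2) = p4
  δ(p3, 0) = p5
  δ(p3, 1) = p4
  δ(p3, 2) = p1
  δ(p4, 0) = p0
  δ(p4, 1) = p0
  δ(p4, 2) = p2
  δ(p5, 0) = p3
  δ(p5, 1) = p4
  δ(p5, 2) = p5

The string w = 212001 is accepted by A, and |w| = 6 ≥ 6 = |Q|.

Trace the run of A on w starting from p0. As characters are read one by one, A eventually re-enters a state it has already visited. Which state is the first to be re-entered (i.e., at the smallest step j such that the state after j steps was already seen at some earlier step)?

State sequence: p0 -2-> p1 -1-> p1 -2-> p3 -0-> p5 -0-> p3 -1-> p4
First repeat at step 2: p1 was already visited.

The earliest repeat is at step j = 2: A is in p1, which it already visited at step i = 1.

p1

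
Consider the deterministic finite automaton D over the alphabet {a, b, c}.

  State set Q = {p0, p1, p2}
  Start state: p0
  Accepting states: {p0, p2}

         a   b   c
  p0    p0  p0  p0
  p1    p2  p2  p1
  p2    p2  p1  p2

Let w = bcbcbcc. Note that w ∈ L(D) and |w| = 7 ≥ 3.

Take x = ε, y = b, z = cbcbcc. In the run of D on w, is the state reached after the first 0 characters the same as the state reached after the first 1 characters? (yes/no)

State sequence: p0 -b-> p0

After x (step 0): p0. After xy (step 1): p0.
They match, so y = b drives D around a cycle from p0 back to itself; pumping y any number of times keeps D in p0 before reading z, and xyⁱz ∈ L(D) for every i ≥ 0.

yes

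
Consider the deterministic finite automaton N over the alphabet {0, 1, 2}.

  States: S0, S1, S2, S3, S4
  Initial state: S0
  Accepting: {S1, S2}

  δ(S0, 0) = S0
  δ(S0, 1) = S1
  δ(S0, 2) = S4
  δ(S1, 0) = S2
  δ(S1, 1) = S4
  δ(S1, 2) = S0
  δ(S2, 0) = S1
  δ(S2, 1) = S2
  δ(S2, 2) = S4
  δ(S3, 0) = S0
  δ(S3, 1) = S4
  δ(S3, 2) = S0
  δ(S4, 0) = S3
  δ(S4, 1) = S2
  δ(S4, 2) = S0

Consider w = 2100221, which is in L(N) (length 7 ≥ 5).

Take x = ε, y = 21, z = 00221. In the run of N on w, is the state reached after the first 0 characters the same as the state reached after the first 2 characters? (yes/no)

State sequence: S0 -2-> S4 -1-> S2

After x (step 0): S0. After xy (step 2): S2.
They differ (S0 ≠ S2), so y is not a cycle from the state after x; this split is not the one the pumping-lemma construction produces, and pumping y need not keep the string in L(N).

no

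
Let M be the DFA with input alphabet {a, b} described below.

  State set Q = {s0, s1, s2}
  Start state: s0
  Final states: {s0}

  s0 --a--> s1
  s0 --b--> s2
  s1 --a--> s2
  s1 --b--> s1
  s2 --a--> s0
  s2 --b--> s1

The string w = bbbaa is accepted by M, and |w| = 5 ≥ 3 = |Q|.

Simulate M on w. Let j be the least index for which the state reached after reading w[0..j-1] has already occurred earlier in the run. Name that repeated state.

s1

State sequence: s0 -b-> s2 -b-> s1 -b-> s1 -a-> s2 -a-> s0
First repeat at step 3: s1 was already visited.

The earliest repeat is at step j = 3: M is in s1, which it already visited at step i = 2.
Pumping length from the standard proof: p = 3 (the number of states). The repeated state found above gives |xy| = j ≤ 3 and |y| = j − i ≥ 1.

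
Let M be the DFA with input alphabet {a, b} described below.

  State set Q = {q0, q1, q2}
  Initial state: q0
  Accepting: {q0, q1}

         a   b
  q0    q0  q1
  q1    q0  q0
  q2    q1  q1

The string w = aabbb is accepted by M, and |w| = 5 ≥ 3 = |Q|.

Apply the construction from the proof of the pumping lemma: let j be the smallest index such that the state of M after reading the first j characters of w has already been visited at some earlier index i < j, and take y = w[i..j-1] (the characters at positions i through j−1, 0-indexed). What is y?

a

State sequence: q0 -a-> q0 -a-> q0 -b-> q1 -b-> q0 -b-> q1
First repeat at step 1: q0 was already visited.

So i = 0, j = 1, giving x = w[0:0] = ε, y = w[0:1] = a, z = w[1:5] = abbb.
Check: |xy| = 1 ≤ 3 and |y| = 1 ≥ 1. Reading y takes M from q0 back to q0, so every xyⁱz is accepted.
Since M has 3 states, any run of length ≥ 3 visits 3+1 states, so by pigeonhole some state repeats within the first 3 steps — that repeat gives the pumpable loop.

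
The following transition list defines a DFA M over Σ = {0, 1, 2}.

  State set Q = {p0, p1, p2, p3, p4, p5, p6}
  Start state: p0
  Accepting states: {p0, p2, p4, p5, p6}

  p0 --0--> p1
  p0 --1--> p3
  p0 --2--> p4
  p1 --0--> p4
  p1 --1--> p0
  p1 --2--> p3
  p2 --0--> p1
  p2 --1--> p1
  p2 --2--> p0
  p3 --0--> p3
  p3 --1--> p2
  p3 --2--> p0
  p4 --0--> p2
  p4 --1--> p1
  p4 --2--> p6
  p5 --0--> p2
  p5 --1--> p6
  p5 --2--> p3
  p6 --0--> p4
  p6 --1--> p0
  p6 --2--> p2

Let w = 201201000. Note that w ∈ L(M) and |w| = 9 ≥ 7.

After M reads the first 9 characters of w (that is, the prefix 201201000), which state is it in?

p2

Run of M on the first 9 characters of w = 2 0 1 2 0 1 0 0 0:
  step 0: p0  (start)
  step 1: p4  (read 2: p0→p4)
  step 2: p2  (read 0: p4→p2)
  step 3: p1  (read 1: p2→p1)
  step 4: p3  (read 2: p1→p3)
  step 5: p3  (read 0: p3→p3)
  step 6: p2  (read 1: p3→p2)
  step 7: p1  (read 0: p2→p1)
  step 8: p4  (read 0: p1→p4)
  step 9: p2  (read 0: p4→p2)

After reading 9 characters, M is in state p2.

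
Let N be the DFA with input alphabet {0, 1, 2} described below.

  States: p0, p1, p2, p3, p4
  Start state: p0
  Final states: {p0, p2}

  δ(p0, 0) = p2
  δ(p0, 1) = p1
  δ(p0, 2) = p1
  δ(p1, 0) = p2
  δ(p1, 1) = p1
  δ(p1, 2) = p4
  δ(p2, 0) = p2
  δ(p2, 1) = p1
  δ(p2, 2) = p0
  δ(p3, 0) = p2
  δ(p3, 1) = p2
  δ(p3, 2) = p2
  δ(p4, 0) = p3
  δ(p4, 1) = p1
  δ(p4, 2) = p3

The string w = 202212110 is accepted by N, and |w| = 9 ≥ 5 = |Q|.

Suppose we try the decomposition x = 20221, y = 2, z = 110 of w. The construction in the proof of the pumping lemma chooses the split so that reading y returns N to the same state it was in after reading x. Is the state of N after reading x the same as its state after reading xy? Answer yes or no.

no

Run of N on the first 6 characters of w = 2 0 2 2 1 2:
  step 0: p0  (start)
  step 1: p1  (read 2: p0→p1)
  step 2: p2  (read 0: p1→p2)
  step 3: p0  (read 2: p2→p0)
  step 4: p1  (read 2: p0→p1)
  step 5: p1  (read 1: p1→p1)
  step 6: p4  (read 2: p1→p4)

After x (step 5): p1. After xy (step 6): p4.
They differ (p1 ≠ p4), so y is not a cycle from the state after x; this split is not the one the pumping-lemma construction produces, and pumping y need not keep the string in L(N).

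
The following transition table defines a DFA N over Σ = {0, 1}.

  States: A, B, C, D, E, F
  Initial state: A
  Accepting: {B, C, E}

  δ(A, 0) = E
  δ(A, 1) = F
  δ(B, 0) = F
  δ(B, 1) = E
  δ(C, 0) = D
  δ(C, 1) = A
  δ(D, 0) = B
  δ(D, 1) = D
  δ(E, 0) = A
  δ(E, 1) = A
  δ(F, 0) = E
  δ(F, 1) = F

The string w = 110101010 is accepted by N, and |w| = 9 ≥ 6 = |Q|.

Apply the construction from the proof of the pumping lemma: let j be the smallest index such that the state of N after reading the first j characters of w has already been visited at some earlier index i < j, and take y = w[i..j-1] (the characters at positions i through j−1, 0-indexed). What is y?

1

Run of N on w = 1 1 0 1 0 1 0 1 0:
  step 0: A  (start)
  step 1: F  (read 1: A→F)
  step 2: F  (read 1: F→F)   ← first repeat (F seen earlier)
  step 3: E  (read 0: F→E)
  step 4: A  (read 1: E→A)
  step 5: E  (read 0: A→E)
  step 6: A  (read 1: E→A)
  step 7: E  (read 0: A→E)
  step 8: A  (read 1: E→A)
  step 9: E  (read 0: A→E)

So i = 1, j = 2, giving x = w[0:1] = 1, y = w[1:2] = 1, z = w[2:9] = 0101010.
Check: |xy| = 2 ≤ 6 and |y| = 1 ≥ 1. Reading y takes N from F back to F, so every xyⁱz is accepted.
Pumping length from the standard proof: p = 6 (the number of states). The repeated state found above gives |xy| = j ≤ 6 and |y| = j − i ≥ 1.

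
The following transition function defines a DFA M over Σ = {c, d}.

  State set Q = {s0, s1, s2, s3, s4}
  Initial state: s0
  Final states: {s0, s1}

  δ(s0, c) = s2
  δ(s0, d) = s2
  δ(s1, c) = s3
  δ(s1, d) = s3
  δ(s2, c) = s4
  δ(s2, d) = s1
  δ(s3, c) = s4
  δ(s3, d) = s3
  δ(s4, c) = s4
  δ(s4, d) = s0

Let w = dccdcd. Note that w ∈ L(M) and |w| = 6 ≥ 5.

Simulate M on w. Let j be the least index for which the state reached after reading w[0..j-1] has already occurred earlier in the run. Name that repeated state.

State sequence: s0 -d-> s2 -c-> s4 -c-> s4 -d-> s0 -c-> s2 -d-> s1
First repeat at step 3: s4 was already visited.

The earliest repeat is at step j = 3: M is in s4, which it already visited at step i = 2.
Since M has 5 states, any run of length ≥ 5 visits 5+1 states, so by pigeonhole some state repeats within the first 5 steps — that repeat gives the pumpable loop.

s4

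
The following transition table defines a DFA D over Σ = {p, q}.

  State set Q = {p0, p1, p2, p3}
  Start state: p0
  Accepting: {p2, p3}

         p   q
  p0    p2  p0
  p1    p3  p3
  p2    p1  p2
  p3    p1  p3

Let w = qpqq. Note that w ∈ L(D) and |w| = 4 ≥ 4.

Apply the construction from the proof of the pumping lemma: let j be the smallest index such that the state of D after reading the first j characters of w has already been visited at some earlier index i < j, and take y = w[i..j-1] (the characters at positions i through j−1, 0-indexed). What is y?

q

Run of D on w = q p q q:
  step 0: p0  (start)
  step 1: p0  (read q: p0→p0)   ← first repeat (p0 seen earlier)
  step 2: p2  (read p: p0→p2)
  step 3: p2  (read q: p2→p2)
  step 4: p2  (read q: p2→p2)

So i = 0, j = 1, giving x = w[0:0] = ε, y = w[0:1] = q, z = w[1:4] = pqq.
Check: |xy| = 1 ≤ 4 and |y| = 1 ≥ 1. Reading y takes D from p0 back to p0, so every xyⁱz is accepted.
The DFA has 4 states, so the proof of the pumping lemma guarantees a repeated state among the first 4+1 visited; the segment between the two visits is the pumpable y.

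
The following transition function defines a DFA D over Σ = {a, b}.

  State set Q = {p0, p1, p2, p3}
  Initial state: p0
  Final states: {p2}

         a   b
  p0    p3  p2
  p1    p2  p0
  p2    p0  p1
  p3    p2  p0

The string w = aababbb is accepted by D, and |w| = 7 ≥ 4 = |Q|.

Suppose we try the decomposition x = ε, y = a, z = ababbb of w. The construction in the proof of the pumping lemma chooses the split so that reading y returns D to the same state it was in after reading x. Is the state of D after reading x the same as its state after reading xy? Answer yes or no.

no

State sequence: p0 -a-> p3

After x (step 0): p0. After xy (step 1): p3.
They differ (p0 ≠ p3), so y is not a cycle from the state after x; this split is not the one the pumping-lemma construction produces, and pumping y need not keep the string in L(D).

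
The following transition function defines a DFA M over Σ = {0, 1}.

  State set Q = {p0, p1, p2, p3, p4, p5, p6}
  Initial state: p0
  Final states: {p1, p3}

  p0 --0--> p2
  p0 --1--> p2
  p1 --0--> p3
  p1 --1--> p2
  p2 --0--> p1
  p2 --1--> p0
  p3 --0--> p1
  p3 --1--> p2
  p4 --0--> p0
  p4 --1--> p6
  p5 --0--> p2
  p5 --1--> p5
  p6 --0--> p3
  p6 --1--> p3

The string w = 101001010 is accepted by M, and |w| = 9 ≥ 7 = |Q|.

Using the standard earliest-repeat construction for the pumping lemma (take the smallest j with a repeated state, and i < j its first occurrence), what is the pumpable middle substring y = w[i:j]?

01

State sequence: p0 -1-> p2 -0-> p1 -1-> p2 -0-> p1 -0-> p3 -1-> p2 -0-> p1 -1-> p2 -0-> p1
First repeat at step 3: p2 was already visited.

So i = 1, j = 3, giving x = w[0:1] = 1, y = w[1:3] = 01, z = w[3:9] = 001010.
Check: |xy| = 3 ≤ 7 and |y| = 2 ≥ 1. Reading y takes M from p2 back to p2, so every xyⁱz is accepted.
With |Q| = 7, pigeonhole forces a state repeat no later than step 7; the substring read between the first and second visits to that state can be pumped.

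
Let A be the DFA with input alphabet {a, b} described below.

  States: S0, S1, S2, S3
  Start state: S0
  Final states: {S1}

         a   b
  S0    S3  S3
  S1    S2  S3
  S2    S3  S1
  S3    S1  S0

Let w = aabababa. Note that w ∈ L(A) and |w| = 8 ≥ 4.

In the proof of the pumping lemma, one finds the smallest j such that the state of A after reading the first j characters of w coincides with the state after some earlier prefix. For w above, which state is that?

S3

State sequence: S0 -a-> S3 -a-> S1 -b-> S3 -a-> S1 -b-> S3 -a-> S1 -b-> S3 -a-> S1
First repeat at step 3: S3 was already visited.

The earliest repeat is at step j = 3: A is in S3, which it already visited at step i = 1.
Since A has 4 states, any run of length ≥ 4 visits 4+1 states, so by pigeonhole some state repeats within the first 4 steps — that repeat gives the pumpable loop.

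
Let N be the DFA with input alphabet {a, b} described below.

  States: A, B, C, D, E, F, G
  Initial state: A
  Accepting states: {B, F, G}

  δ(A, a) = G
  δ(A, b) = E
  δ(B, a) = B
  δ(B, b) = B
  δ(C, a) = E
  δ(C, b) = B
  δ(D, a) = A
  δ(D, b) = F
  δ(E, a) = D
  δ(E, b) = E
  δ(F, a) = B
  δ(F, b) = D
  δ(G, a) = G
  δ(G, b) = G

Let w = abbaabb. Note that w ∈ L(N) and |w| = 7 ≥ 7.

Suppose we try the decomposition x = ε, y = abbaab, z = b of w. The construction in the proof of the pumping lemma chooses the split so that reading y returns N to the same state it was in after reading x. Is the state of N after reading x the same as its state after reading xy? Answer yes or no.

State sequence: A -a-> G -b-> G -b-> G -a-> G -a-> G -b-> G

After x (step 0): A. After xy (step 6): G.
They differ (A ≠ G), so y is not a cycle from the state after x; this split is not the one the pumping-lemma construction produces, and pumping y need not keep the string in L(N).

no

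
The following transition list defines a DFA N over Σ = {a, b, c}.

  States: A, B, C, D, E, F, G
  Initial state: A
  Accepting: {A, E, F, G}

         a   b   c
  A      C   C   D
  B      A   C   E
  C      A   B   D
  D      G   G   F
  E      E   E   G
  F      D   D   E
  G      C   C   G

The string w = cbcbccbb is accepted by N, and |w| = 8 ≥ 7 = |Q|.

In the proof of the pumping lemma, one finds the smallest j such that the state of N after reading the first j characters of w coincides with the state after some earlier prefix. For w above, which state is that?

Run of N on w = c b c b c c b b:
  step 0: A  (start)
  step 1: D  (read c: A→D)
  step 2: G  (read b: D→G)
  step 3: G  (read c: G→G)   ← first repeat (G seen earlier)
  step 4: C  (read b: G→C)
  step 5: D  (read c: C→D)
  step 6: F  (read c: D→F)
  step 7: D  (read b: F→D)
  step 8: G  (read b: D→G)

The earliest repeat is at step j = 3: N is in G, which it already visited at step i = 2.
With |Q| = 7, pigeonhole forces a state repeat no later than step 7; the substring read between the first and second visits to that state can be pumped.

G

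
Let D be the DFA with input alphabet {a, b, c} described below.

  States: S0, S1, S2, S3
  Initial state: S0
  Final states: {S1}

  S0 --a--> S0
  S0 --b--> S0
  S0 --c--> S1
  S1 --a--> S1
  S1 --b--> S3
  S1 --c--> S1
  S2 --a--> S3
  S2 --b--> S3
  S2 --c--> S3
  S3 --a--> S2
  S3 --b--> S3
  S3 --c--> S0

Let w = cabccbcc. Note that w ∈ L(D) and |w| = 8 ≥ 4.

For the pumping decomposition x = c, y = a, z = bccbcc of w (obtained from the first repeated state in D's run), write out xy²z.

caabccbcc

xy^2z = c·a·a·bccbcc = caabccbcc.
Reading y = a takes D from S1 back to S1, so after x·y·y the machine is still in S1, and z then leads to the accepting state S1. Hence caabccbcc ∈ L(D).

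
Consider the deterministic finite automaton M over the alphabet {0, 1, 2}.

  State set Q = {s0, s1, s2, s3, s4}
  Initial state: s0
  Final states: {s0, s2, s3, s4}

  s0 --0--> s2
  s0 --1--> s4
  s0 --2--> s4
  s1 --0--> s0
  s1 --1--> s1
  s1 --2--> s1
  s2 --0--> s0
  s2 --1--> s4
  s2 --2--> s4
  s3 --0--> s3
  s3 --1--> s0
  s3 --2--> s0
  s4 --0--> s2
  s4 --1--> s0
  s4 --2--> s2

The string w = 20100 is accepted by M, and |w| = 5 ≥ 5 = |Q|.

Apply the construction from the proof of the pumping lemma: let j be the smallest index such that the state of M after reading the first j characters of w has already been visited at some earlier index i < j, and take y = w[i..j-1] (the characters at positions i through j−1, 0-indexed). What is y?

Run of M on w = 2 0 1 0 0:
  step 0: s0  (start)
  step 1: s4  (read 2: s0→s4)
  step 2: s2  (read 0: s4→s2)
  step 3: s4  (read 1: s2→s4)   ← first repeat (s4 seen earlier)
  step 4: s2  (read 0: s4→s2)
  step 5: s0  (read 0: s2→s0)

So i = 1, j = 3, giving x = w[0:1] = 2, y = w[1:3] = 01, z = w[3:5] = 00.
Check: |xy| = 3 ≤ 5 and |y| = 2 ≥ 1. Reading y takes M from s4 back to s4, so every xyⁱz is accepted.

01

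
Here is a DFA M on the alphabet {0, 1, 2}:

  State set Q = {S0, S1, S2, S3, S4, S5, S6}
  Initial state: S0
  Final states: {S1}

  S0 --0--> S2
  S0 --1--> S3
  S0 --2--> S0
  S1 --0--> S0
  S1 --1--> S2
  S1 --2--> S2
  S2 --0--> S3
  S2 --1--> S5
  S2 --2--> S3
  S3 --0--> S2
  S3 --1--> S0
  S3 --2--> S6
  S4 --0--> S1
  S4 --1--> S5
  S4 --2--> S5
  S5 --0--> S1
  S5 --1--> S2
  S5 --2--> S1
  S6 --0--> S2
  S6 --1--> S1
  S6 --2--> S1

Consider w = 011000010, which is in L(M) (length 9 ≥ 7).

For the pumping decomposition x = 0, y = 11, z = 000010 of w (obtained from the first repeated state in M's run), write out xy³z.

0111111000010

xy^3z = 0·11·11·11·000010 = 0111111000010.
Reading y = 11 takes M from S2 back to S2, so after x·y·y·y the machine is still in S2, and z then leads to the accepting state S1. Hence 0111111000010 ∈ L(M).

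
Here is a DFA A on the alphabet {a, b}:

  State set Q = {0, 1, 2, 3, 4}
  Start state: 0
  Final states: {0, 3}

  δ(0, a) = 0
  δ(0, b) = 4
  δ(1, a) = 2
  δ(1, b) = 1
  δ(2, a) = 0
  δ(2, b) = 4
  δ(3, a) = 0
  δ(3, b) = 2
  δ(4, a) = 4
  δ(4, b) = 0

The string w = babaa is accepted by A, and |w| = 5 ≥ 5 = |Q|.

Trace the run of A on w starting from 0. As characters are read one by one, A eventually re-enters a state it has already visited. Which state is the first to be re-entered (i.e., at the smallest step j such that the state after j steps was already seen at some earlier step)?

State sequence: 0 -b-> 4 -a-> 4 -b-> 0 -a-> 0 -a-> 0
First repeat at step 2: 4 was already visited.

The earliest repeat is at step j = 2: A is in 4, which it already visited at step i = 1.
With |Q| = 5, pigeonhole forces a state repeat no later than step 5; the substring read between the first and second visits to that state can be pumped.

4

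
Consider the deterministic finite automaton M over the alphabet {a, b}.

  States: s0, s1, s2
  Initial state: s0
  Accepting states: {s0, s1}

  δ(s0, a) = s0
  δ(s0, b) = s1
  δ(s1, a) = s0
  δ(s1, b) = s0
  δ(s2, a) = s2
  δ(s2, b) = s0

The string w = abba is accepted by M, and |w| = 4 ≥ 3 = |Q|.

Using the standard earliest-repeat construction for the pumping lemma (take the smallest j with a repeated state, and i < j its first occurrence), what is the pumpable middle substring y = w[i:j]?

Run of M on w = a b b a:
  step 0: s0  (start)
  step 1: s0  (read a: s0→s0)   ← first repeat (s0 seen earlier)
  step 2: s1  (read b: s0→s1)
  step 3: s0  (read b: s1→s0)
  step 4: s0  (read a: s0→s0)

So i = 0, j = 1, giving x = w[0:0] = ε, y = w[0:1] = a, z = w[1:4] = bba.
Check: |xy| = 1 ≤ 3 and |y| = 1 ≥ 1. Reading y takes M from s0 back to s0, so every xyⁱz is accepted.
The DFA has 3 states, so the proof of the pumping lemma guarantees a repeated state among the first 3+1 visited; the segment between the two visits is the pumpable y.

a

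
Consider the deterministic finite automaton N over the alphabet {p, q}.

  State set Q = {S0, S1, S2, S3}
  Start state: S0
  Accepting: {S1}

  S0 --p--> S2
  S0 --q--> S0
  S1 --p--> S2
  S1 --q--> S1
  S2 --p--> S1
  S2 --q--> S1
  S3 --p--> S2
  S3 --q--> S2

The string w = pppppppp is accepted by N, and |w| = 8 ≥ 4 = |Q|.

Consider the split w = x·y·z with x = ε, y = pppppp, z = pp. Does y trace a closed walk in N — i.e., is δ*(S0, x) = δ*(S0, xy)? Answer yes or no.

no

Run of N on the first 6 characters of w = p p p p p p:
  step 0: S0  (start)
  step 1: S2  (read p: S0→S2)
  step 2: S1  (read p: S2→S1)
  step 3: S2  (read p: S1→S2)
  step 4: S1  (read p: S2→S1)
  step 5: S2  (read p: S1→S2)
  step 6: S1  (read p: S2→S1)

After x (step 0): S0. After xy (step 6): S1.
They differ (S0 ≠ S1), so y is not a cycle from the state after x; this split is not the one the pumping-lemma construction produces, and pumping y need not keep the string in L(N).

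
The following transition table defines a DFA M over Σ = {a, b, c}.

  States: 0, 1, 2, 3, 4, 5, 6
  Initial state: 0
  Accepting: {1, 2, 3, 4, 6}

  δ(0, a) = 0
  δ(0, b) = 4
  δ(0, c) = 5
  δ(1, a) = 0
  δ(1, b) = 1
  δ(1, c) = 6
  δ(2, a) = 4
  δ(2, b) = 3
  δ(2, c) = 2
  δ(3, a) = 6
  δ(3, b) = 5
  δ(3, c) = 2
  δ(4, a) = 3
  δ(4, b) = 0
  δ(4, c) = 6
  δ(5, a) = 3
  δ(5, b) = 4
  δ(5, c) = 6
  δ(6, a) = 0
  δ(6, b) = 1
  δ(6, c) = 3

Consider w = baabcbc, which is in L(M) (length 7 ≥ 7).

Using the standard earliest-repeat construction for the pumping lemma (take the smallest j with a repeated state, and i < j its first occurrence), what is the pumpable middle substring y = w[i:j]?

bc

State sequence: 0 -b-> 4 -a-> 3 -a-> 6 -b-> 1 -c-> 6 -b-> 1 -c-> 6
First repeat at step 5: 6 was already visited.

So i = 3, j = 5, giving x = w[0:3] = baa, y = w[3:5] = bc, z = w[5:7] = bc.
Check: |xy| = 5 ≤ 7 and |y| = 2 ≥ 1. Reading y takes M from 6 back to 6, so every xyⁱz is accepted.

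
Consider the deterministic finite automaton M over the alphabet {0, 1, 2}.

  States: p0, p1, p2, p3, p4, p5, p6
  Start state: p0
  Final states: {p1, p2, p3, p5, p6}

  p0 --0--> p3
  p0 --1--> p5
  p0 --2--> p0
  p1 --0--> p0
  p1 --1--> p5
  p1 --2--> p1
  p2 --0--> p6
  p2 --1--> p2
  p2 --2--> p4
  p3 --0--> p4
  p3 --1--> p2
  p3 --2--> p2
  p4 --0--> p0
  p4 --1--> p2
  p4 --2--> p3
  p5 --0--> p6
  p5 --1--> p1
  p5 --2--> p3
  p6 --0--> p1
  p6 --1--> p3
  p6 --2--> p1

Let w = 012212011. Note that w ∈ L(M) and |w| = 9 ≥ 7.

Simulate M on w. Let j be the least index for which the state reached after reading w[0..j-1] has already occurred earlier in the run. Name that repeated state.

p3

Run of M on w = 0 1 2 2 1 2 0 1 1:
  step 0: p0  (start)
  step 1: p3  (read 0: p0→p3)
  step 2: p2  (read 1: p3→p2)
  step 3: p4  (read 2: p2→p4)
  step 4: p3  (read 2: p4→p3)   ← first repeat (p3 seen earlier)
  step 5: p2  (read 1: p3→p2)
  step 6: p4  (read 2: p2→p4)
  step 7: p0  (read 0: p4→p0)
  step 8: p5  (read 1: p0→p5)
  step 9: p1  (read 1: p5→p1)

The earliest repeat is at step j = 4: M is in p3, which it already visited at step i = 1.
Pumping length from the standard proof: p = 7 (the number of states). The repeated state found above gives |xy| = j ≤ 7 and |y| = j − i ≥ 1.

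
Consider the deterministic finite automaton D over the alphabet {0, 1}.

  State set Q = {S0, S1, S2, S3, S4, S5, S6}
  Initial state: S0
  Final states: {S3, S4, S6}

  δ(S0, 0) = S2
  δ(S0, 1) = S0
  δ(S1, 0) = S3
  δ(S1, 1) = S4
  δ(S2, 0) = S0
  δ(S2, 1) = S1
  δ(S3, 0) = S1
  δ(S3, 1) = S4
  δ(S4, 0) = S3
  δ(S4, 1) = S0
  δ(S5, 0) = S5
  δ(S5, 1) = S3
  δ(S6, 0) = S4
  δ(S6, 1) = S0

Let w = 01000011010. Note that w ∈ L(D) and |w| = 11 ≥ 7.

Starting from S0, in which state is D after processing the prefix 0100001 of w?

S4

State sequence: S0 -0-> S2 -1-> S1 -0-> S3 -0-> S1 -0-> S3 -0-> S1 -1-> S4

After reading 7 characters, D is in state S4.
(This kind of state-tracing is the core of the pumping-lemma construction: with 7 states, pigeonhole forces a repeat within the first 7 steps.)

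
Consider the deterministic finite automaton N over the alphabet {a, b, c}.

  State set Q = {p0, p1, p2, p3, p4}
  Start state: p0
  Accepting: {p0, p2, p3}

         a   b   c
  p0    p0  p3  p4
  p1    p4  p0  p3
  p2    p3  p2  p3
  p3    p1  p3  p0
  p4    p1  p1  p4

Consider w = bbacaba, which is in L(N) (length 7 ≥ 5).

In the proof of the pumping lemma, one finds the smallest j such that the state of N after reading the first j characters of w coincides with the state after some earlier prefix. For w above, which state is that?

p3

State sequence: p0 -b-> p3 -b-> p3 -a-> p1 -c-> p3 -a-> p1 -b-> p0 -a-> p0
First repeat at step 2: p3 was already visited.

The earliest repeat is at step j = 2: N is in p3, which it already visited at step i = 1.
The DFA has 5 states, so the proof of the pumping lemma guarantees a repeated state among the first 5+1 visited; the segment between the two visits is the pumpable y.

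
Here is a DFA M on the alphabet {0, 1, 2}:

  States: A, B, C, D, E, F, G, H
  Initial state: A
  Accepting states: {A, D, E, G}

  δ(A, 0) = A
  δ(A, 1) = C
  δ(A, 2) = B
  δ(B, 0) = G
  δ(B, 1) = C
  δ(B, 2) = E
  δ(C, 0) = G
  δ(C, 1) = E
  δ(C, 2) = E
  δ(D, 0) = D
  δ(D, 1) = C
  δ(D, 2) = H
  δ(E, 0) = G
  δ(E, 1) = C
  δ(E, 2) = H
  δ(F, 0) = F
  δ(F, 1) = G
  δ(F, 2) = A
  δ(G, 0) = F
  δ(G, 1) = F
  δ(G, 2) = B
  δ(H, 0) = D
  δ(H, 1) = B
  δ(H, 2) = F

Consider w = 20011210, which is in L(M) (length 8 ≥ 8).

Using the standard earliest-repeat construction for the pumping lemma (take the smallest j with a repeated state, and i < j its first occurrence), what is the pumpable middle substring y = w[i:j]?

01

State sequence: A -2-> B -0-> G -0-> F -1-> G -1-> F -2-> A -1-> C -0-> G
First repeat at step 4: G was already visited.

So i = 2, j = 4, giving x = w[0:2] = 20, y = w[2:4] = 01, z = w[4:8] = 1210.
Check: |xy| = 4 ≤ 8 and |y| = 2 ≥ 1. Reading y takes M from G back to G, so every xyⁱz is accepted.
Pumping length from the standard proof: p = 8 (the number of states). The repeated state found above gives |xy| = j ≤ 8 and |y| = j − i ≥ 1.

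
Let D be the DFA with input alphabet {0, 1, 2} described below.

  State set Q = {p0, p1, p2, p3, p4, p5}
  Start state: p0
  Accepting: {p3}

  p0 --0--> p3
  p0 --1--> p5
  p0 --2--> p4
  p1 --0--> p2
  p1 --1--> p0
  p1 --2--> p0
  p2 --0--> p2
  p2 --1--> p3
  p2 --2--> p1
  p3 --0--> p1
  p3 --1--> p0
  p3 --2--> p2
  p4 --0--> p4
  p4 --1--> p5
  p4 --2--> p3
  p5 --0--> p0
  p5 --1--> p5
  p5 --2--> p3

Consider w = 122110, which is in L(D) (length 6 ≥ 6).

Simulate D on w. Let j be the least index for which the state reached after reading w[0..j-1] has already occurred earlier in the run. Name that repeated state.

p3

State sequence: p0 -1-> p5 -2-> p3 -2-> p2 -1-> p3 -1-> p0 -0-> p3
First repeat at step 4: p3 was already visited.

The earliest repeat is at step j = 4: D is in p3, which it already visited at step i = 2.
The DFA has 6 states, so the proof of the pumping lemma guarantees a repeated state among the first 6+1 visited; the segment between the two visits is the pumpable y.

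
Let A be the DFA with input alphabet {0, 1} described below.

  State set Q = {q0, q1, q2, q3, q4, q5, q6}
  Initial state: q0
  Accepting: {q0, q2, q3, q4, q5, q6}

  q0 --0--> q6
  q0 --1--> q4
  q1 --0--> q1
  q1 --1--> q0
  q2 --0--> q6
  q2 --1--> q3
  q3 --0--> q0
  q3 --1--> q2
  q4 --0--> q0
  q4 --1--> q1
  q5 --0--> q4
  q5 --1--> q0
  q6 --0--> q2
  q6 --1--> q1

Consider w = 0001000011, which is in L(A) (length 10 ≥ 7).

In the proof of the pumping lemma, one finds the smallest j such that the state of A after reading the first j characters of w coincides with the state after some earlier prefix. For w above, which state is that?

q6

Run of A on w = 0 0 0 1 0 0 0 0 1 1:
  step 0: q0  (start)
  step 1: q6  (read 0: q0→q6)
  step 2: q2  (read 0: q6→q2)
  step 3: q6  (read 0: q2→q6)   ← first repeat (q6 seen earlier)
  step 4: q1  (read 1: q6→q1)
  step 5: q1  (read 0: q1→q1)
  step 6: q1  (read 0: q1→q1)
  step 7: q1  (read 0: q1→q1)
  step 8: q1  (read 0: q1→q1)
  step 9: q0  (read 1: q1→q0)
  step 10: q4  (read 1: q0→q4)

The earliest repeat is at step j = 3: A is in q6, which it already visited at step i = 1.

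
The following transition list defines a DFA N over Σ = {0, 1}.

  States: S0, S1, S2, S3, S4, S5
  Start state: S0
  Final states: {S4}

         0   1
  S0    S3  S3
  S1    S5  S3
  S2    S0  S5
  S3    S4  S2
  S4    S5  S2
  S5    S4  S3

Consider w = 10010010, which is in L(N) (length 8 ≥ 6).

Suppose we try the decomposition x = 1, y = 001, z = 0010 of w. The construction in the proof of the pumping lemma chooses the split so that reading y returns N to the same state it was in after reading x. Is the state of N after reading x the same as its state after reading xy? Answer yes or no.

yes

Run of N on the first 4 characters of w = 1 0 0 1:
  step 0: S0  (start)
  step 1: S3  (read 1: S0→S3)
  step 2: S4  (read 0: S3→S4)
  step 3: S5  (read 0: S4→S5)
  step 4: S3  (read 1: S5→S3)

After x (step 1): S3. After xy (step 4): S3.
They match, so y = 001 drives N around a cycle from S3 back to itself; pumping y any number of times keeps N in S3 before reading z, and xyⁱz ∈ L(N) for every i ≥ 0.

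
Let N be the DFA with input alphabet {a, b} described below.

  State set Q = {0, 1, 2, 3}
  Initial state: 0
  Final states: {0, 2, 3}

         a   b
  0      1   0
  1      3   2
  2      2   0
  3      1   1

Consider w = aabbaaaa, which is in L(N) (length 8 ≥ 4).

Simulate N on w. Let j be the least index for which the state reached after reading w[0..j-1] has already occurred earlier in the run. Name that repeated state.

Run of N on w = a a b b a a a a:
  step 0: 0  (start)
  step 1: 1  (read a: 0→1)
  step 2: 3  (read a: 1→3)
  step 3: 1  (read b: 3→1)   ← first repeat (1 seen earlier)
  step 4: 2  (read b: 1→2)
  step 5: 2  (read a: 2→2)
  step 6: 2  (read a: 2→2)
  step 7: 2  (read a: 2→2)
  step 8: 2  (read a: 2→2)

The earliest repeat is at step j = 3: N is in 1, which it already visited at step i = 1.
The DFA has 4 states, so the proof of the pumping lemma guarantees a repeated state among the first 4+1 visited; the segment between the two visits is the pumpable y.

1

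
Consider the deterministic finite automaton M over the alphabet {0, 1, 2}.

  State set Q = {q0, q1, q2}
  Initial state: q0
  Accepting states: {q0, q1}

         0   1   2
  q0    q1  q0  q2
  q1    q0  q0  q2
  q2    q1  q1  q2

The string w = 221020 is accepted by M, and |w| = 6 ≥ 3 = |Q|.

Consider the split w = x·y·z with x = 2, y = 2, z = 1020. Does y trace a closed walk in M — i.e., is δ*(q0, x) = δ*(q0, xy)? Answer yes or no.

yes

Run of M on the first 2 characters of w = 2 2:
  step 0: q0  (start)
  step 1: q2  (read 2: q0→q2)
  step 2: q2  (read 2: q2→q2)

After x (step 1): q2. After xy (step 2): q2.
They match, so y = 2 drives M around a cycle from q2 back to itself; pumping y any number of times keeps M in q2 before reading z, and xyⁱz ∈ L(M) for every i ≥ 0.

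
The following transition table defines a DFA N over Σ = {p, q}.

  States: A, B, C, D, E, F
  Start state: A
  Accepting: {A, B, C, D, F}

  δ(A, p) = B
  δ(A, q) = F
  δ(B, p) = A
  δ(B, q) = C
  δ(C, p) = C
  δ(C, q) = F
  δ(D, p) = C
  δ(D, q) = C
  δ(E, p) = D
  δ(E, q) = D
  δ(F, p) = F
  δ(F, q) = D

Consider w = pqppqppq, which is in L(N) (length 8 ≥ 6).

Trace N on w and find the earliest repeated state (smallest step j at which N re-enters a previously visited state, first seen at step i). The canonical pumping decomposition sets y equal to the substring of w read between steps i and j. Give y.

p

State sequence: A -p-> B -q-> C -p-> C -p-> C -q-> F -p-> F -p-> F -q-> D
First repeat at step 3: C was already visited.

So i = 2, j = 3, giving x = w[0:2] = pq, y = w[2:3] = p, z = w[3:8] = pqppq.
Check: |xy| = 3 ≤ 6 and |y| = 1 ≥ 1. Reading y takes N from C back to C, so every xyⁱz is accepted.
With |Q| = 6, pigeonhole forces a state repeat no later than step 6; the substring read between the first and second visits to that state can be pumped.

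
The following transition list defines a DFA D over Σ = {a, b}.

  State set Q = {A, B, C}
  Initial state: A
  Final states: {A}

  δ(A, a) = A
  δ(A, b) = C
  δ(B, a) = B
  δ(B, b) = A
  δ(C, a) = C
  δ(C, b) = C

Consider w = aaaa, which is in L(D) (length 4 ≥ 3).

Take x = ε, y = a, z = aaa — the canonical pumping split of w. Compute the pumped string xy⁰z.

aaa

xy⁰z = xz = ε·aaa = aaa.
Reading y = a takes D from A back to A, so after x the machine is still in A, and z then leads to the accepting state A. Hence aaa ∈ L(D).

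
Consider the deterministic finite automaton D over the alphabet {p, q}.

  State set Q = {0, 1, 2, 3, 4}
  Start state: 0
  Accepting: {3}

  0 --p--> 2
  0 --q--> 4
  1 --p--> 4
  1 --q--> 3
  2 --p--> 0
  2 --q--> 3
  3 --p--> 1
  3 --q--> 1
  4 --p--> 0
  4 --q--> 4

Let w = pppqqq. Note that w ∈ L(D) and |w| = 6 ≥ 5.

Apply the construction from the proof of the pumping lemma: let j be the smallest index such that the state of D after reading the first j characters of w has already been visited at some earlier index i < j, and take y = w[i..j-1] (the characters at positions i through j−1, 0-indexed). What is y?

pp

State sequence: 0 -p-> 2 -p-> 0 -p-> 2 -q-> 3 -q-> 1 -q-> 3
First repeat at step 2: 0 was already visited.

So i = 0, j = 2, giving x = w[0:0] = ε, y = w[0:2] = pp, z = w[2:6] = pqqq.
Check: |xy| = 2 ≤ 5 and |y| = 2 ≥ 1. Reading y takes D from 0 back to 0, so every xyⁱz is accepted.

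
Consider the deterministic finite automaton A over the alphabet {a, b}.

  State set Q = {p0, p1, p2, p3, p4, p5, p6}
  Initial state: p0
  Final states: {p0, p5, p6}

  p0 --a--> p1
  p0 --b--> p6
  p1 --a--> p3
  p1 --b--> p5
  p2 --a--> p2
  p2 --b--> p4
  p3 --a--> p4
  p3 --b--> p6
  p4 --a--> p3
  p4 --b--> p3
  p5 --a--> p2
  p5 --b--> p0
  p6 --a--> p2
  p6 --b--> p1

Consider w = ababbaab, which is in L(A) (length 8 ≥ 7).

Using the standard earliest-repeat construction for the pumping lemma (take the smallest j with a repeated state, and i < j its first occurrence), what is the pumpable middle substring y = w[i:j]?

ba

Run of A on w = a b a b b a a b:
  step 0: p0  (start)
  step 1: p1  (read a: p0→p1)
  step 2: p5  (read b: p1→p5)
  step 3: p2  (read a: p5→p2)
  step 4: p4  (read b: p2→p4)
  step 5: p3  (read b: p4→p3)
  step 6: p4  (read a: p3→p4)   ← first repeat (p4 seen earlier)
  step 7: p3  (read a: p4→p3)
  step 8: p6  (read b: p3→p6)

So i = 4, j = 6, giving x = w[0:4] = abab, y = w[4:6] = ba, z = w[6:8] = ab.
Check: |xy| = 6 ≤ 7 and |y| = 2 ≥ 1. Reading y takes A from p4 back to p4, so every xyⁱz is accepted.
With |Q| = 7, pigeonhole forces a state repeat no later than step 7; the substring read between the first and second visits to that state can be pumped.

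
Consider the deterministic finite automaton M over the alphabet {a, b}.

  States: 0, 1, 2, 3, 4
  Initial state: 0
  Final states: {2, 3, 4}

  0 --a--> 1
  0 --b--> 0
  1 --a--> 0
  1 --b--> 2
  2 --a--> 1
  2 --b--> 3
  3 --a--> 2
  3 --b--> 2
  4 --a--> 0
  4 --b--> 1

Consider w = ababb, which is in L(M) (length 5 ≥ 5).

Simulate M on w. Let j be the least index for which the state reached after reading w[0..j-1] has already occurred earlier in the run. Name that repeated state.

1

State sequence: 0 -a-> 1 -b-> 2 -a-> 1 -b-> 2 -b-> 3
First repeat at step 3: 1 was already visited.

The earliest repeat is at step j = 3: M is in 1, which it already visited at step i = 1.
Since M has 5 states, any run of length ≥ 5 visits 5+1 states, so by pigeonhole some state repeats within the first 5 steps — that repeat gives the pumpable loop.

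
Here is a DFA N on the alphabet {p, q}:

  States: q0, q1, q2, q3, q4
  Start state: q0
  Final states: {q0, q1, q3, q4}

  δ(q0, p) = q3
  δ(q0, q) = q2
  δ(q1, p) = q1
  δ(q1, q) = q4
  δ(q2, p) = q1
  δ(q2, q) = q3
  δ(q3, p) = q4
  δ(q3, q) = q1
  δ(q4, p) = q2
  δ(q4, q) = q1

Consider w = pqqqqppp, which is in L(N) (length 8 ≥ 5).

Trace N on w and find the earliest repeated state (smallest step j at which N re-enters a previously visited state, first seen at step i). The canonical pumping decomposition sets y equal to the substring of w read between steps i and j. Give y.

qq

State sequence: q0 -p-> q3 -q-> q1 -q-> q4 -q-> q1 -q-> q4 -p-> q2 -p-> q1 -p-> q1
First repeat at step 4: q1 was already visited.

So i = 2, j = 4, giving x = w[0:2] = pq, y = w[2:4] = qq, z = w[4:8] = qppp.
Check: |xy| = 4 ≤ 5 and |y| = 2 ≥ 1. Reading y takes N from q1 back to q1, so every xyⁱz is accepted.
With |Q| = 5, pigeonhole forces a state repeat no later than step 5; the substring read between the first and second visits to that state can be pumped.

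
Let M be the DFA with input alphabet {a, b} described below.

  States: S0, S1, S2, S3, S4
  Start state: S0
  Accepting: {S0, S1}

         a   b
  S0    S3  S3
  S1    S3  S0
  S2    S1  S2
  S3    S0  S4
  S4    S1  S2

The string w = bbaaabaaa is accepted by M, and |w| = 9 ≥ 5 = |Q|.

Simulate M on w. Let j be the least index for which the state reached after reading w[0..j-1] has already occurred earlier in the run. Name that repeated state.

S3

State sequence: S0 -b-> S3 -b-> S4 -a-> S1 -a-> S3 -a-> S0 -b-> S3 -a-> S0 -a-> S3 -a-> S0
First repeat at step 4: S3 was already visited.

The earliest repeat is at step j = 4: M is in S3, which it already visited at step i = 1.
Since M has 5 states, any run of length ≥ 5 visits 5+1 states, so by pigeonhole some state repeats within the first 5 steps — that repeat gives the pumpable loop.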